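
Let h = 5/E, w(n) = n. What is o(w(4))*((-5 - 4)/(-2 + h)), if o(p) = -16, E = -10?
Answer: -288/5 ≈ -57.600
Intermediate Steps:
h = -½ (h = 5/(-10) = 5*(-⅒) = -½ ≈ -0.50000)
o(w(4))*((-5 - 4)/(-2 + h)) = -16*(-5 - 4)/(-2 - ½) = -(-144)/(-5/2) = -(-144)*(-2)/5 = -16*18/5 = -288/5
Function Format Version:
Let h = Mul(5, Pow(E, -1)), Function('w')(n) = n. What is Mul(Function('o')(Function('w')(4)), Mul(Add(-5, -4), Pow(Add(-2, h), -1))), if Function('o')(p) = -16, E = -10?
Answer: Rational(-288, 5) ≈ -57.600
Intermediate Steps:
h = Rational(-1, 2) (h = Mul(5, Pow(-10, -1)) = Mul(5, Rational(-1, 10)) = Rational(-1, 2) ≈ -0.50000)
Mul(Function('o')(Function('w')(4)), Mul(Add(-5, -4), Pow(Add(-2, h), -1))) = Mul(-16, Mul(Add(-5, -4), Pow(Add(-2, Rational(-1, 2)), -1))) = Mul(-16, Mul(-9, Pow(Rational(-5, 2), -1))) = Mul(-16, Mul(-9, Rational(-2, 5))) = Mul(-16, Rational(18, 5)) = Rational(-288, 5)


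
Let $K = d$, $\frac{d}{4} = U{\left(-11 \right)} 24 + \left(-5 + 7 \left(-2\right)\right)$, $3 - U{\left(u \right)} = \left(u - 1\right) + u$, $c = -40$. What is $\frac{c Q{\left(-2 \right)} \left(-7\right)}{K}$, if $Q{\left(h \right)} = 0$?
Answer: $0$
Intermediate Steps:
$U{\left(u \right)} = 4 - 2 u$ ($U{\left(u \right)} = 3 - \left(\left(u - 1\right) + u\right) = 3 - \left(\left(-1 + u\right) + u\right) = 3 - \left(-1 + 2 u\right) = 4 - 2 u$)
$d = 2420$ ($d = 4 \left(\left(4 - -22\right) 24 + \left(-5 + 7 \left(-2\right)\right)\right) = 4 \left(\left(4 + 22\right) 24 - 19\right) = 4 \left(26 \cdot 24 - 19\right) = 4 \left(624 - 19\right) = 4 \cdot 605 = 2420$)
$K = 2420$
$\frac{c Q{\left(-2 \right)} \left(-7\right)}{K} = \frac{\left(-40\right) 0 \left(-7\right)}{2420} = 0 \left(-7\right) \frac{1}{2420} = 0 \cdot \frac{1}{2420} = 0$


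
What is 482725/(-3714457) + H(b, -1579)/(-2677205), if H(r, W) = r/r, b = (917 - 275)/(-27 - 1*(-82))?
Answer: -1292357498082/9944362852685 ≈ -0.12996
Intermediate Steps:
b = 642/55 (b = 642/(-27 + 82) = 642/55 ≈ 11.673)
H(r, W) = 1
482725/(-3714457) + H(b, -1579)/(-2677205) = 482725/(-3714457) + 1/(-2677205) = 482725*(-1/3714457) + 1*(-1/2677205) = -482725/3714457 - 1/2677205 = -1292357498082/9944362852685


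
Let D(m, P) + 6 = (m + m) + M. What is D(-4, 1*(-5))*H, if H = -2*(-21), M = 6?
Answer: -336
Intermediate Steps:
D(m, P) = 2*m (D(m, P) = -6 + ((m + m) + 6) = -6 + (2*m + 6) = -6 + (6 + 2*m) = 2*m)
H = 42
D(-4, 1*(-5))*H = (2*(-4))*42 = -8*42 = -336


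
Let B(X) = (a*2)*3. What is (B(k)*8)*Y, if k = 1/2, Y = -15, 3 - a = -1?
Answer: -2880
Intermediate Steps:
a = 4 (a = 3 - 1*(-1) = 3 + 1 = 4)
k = ½ ≈ 0.50000
B(X) = 24 (B(X) = (4*2)*3 = 8*3 = 24)
(B(k)*8)*Y = (24*8)*(-15) = 192*(-15) = -2880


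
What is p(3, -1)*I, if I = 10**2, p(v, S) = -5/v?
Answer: -500/3 ≈ -166.67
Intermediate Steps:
I = 100
p(3, -1)*I = -5/3*100 = -500/3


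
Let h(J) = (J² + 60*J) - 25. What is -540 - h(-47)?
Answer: 96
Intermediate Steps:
h(J) = -25 + J² + 60*J
-540 - h(-47) = -540 - (-25 + (-47)² + 60*(-47)) = -540 - (-25 + 2209 - 2820) = -540 - 1*(-636) = -540 + 636 = 96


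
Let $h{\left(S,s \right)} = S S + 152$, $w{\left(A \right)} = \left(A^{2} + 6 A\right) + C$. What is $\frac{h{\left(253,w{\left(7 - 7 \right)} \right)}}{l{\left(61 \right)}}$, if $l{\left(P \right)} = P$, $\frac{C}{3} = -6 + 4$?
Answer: $\frac{64161}{61} \approx 1051.8$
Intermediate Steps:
$C = -6$ ($C = 3 \left(-6 + 4\right) = 3 \left(-2\right) = -6$)
$w{\left(A \right)} = -6 + A^{2} + 6 A$ ($w{\left(A \right)} = \left(A^{2} + 6 A\right) - 6 = -6 + A^{2} + 6 A$)
$h{\left(S,s \right)} = 152 + S^{2}$ ($h{\left(S,s \right)} = S^{2} + 152 = 152 + S^{2}$)
$\frac{h{\left(253,w{\left(7 - 7 \right)} \right)}}{l{\left(61 \right)}} = \frac{152 + 253^{2}}{61} = \left(152 + 64009\right) \frac{1}{61} = 64161 \cdot \frac{1}{61} = \frac{64161}{61}$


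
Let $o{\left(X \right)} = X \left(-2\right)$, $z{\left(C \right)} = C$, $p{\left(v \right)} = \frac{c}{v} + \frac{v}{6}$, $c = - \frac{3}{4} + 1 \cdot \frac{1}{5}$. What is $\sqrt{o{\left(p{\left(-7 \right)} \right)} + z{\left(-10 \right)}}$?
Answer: $\frac{i \sqrt{345030}}{210} \approx 2.7971 i$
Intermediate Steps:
$c = - \frac{11}{20}$ ($c = \left(-3\right) \frac{1}{4} + 1 \cdot \frac{1}{5} = - \frac{3}{4} + \frac{1}{5} = - \frac{11}{20} \approx -0.55$)
$p{\left(v \right)} = - \frac{11}{20 v} + \frac{v}{6}$
$o{\left(X \right)} = - 2 X$
$\sqrt{o{\left(p{\left(-7 \right)} \right)} + z{\left(-10 \right)}} = \sqrt{- 2 \left(- \frac{11}{20 \left(-7\right)} + \frac{1}{6} \left(-7\right)\right) - 10} = \sqrt{- 2 \left(\left(- \frac{11}{20}\right) \left(- \frac{1}{7}\right) - \frac{7}{6}\right) - 10} = \sqrt{- 2 \left(\frac{11}{140} - \frac{7}{6}\right) - 10} = \sqrt{\left(-2\right) \left(- \frac{457}{420}\right) - 10} = \sqrt{\frac{457}{210} - 10} = \sqrt{- \frac{1643}{210}} = \frac{i \sqrt{345030}}{210}$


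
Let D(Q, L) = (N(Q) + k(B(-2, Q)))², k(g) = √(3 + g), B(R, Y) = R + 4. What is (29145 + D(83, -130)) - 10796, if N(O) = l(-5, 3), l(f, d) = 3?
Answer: 18363 + 6*√5 ≈ 18376.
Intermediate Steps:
B(R, Y) = 4 + R
N(O) = 3
D(Q, L) = (3 + √5)² (D(Q, L) = (3 + √(3 + (4 - 2)))² = (3 + √(3 + 2))² = (3 + √5)²)
(29145 + D(83, -130)) - 10796 = (29145 + (3 + √5)²) - 10796 = 18349 + (3 + √5)²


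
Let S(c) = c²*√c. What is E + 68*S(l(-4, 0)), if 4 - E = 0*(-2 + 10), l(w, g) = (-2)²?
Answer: 2180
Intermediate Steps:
l(w, g) = 4
E = 4 (E = 4 - 0*(-2 + 10) = 4 - 0*8 = 4 - 1*0 = 4 + 0 = 4)
S(c) = c^(5/2)
E + 68*S(l(-4, 0)) = 4 + 68*4^(5/2) = 4 + 68*32 = 4 + 2176 = 2180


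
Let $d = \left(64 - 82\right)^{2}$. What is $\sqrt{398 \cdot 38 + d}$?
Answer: $2 \sqrt{3862} \approx 124.29$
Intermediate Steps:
$d = 324$ ($d = \left(-18\right)^{2} = 324$)
$\sqrt{398 \cdot 38 + d} = \sqrt{398 \cdot 38 + 324} = \sqrt{15124 + 324} = \sqrt{15448} = 2 \sqrt{3862}$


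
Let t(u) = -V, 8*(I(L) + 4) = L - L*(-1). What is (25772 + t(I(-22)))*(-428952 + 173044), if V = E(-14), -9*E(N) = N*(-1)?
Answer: -59360931496/9 ≈ -6.5957e+9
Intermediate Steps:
E(N) = N/9 (E(N) = -N*(-1)/9 = -(-1)*N/9 = N/9)
V = -14/9 (V = (⅑)*(-14) = -14/9 ≈ -1.5556)
I(L) = -4 + L/4 (I(L) = -4 + (L - L*(-1))/8 = -4 + (L - (-1)*L)/8 = -4 + (L + L)/8 = -4 + (2*L)/8 = -4 + L/4)
t(u) = 14/9 (t(u) = -1*(-14/9) = 14/9)
(25772 + t(I(-22)))*(-428952 + 173044) = (25772 + 14/9)*(-428952 + 173044) = (231962/9)*(-255908) = -59360931496/9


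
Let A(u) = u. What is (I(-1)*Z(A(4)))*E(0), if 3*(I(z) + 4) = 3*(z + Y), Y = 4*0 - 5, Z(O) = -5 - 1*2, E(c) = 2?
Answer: 140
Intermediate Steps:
Z(O) = -7 (Z(O) = -5 - 2 = -7)
Y = -5 (Y = 0 - 5 = -5)
I(z) = -9 + z (I(z) = -4 + (3*(z - 5))/3 = -4 + (3*(-5 + z))/3 = -4 + (-15 + 3*z)/3 = -4 + (-5 + z) = -9 + z)
(I(-1)*Z(A(4)))*E(0) = ((-9 - 1)*(-7))*2 = -10*(-7)*2 = 70*2 = 140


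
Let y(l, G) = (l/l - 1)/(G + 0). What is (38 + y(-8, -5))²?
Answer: 1444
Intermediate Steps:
y(l, G) = 0 (y(l, G) = (1 - 1)/G = 0/G = 0)
(38 + y(-8, -5))² = (38 + 0)² = 38² = 1444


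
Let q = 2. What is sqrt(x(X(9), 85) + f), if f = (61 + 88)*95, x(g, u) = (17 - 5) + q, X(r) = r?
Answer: sqrt(14169) ≈ 119.03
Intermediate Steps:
x(g, u) = 14 (x(g, u) = (17 - 5) + 2 = 12 + 2 = 14)
f = 14155 (f = 149*95 = 14155)
sqrt(x(X(9), 85) + f) = sqrt(14 + 14155) = sqrt(14169)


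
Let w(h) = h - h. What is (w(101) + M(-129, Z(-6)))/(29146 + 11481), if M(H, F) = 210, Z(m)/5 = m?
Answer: 210/40627 ≈ 0.0051690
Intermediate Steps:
Z(m) = 5*m
w(h) = 0
(w(101) + M(-129, Z(-6)))/(29146 + 11481) = (0 + 210)/(29146 + 11481) = 210/40627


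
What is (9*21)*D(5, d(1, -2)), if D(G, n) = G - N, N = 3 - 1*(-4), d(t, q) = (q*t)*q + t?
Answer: -378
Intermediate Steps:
d(t, q) = t + t*q**2 (d(t, q) = t*q**2 + t = t + t*q**2)
N = 7 (N = 3 + 4 = 7)
D(G, n) = -7 + G (D(G, n) = G - 1*7 = G - 7 = -7 + G)
(9*21)*D(5, d(1, -2)) = (9*21)*(-7 + 5) = 189*(-2) = -378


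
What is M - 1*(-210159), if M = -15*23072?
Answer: -135921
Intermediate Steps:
M = -346080
M - 1*(-210159) = -346080 - 1*(-210159) = -346080 + 210159 = -135921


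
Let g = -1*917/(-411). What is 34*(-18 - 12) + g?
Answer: -418303/411 ≈ -1017.8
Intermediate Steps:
g = 917/411 (g = -917*(-1/411) = 917/411 ≈ 2.2311)
34*(-18 - 12) + g = 34*(-18 - 12) + 917/411 = 34*(-30) + 917/411 = -1020 + 917/411 = -418303/411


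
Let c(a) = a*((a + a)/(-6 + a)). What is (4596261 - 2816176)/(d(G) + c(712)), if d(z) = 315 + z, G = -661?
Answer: 628370005/384806 ≈ 1633.0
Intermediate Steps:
c(a) = 2*a**2/(-6 + a) (c(a) = a*((2*a)/(-6 + a)) = a*(2*a/(-6 + a)) = 2*a**2/(-6 + a))
(4596261 - 2816176)/(d(G) + c(712)) = (4596261 - 2816176)/((315 - 661) + 2*712**2/(-6 + 712)) = 1780085/(-346 + 2*506944/706) = 1780085/(-346 + 2*506944*(1/706)) = 1780085/(-346 + 506944/353) = 1780085/(384806/353) = 1780085*(353/384806) = 628370005/384806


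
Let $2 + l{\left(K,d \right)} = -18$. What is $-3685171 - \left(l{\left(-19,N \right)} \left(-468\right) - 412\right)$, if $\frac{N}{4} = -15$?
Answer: $-3694119$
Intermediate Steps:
$N = -60$ ($N = 4 \left(-15\right) = -60$)
$l{\left(K,d \right)} = -20$ ($l{\left(K,d \right)} = -2 - 18 = -20$)
$-3685171 - \left(l{\left(-19,N \right)} \left(-468\right) - 412\right) = -3685171 - \left(\left(-20\right) \left(-468\right) - 412\right) = -3685171 - \left(9360 - 412\right) = -3685171 - 8948 = -3694119$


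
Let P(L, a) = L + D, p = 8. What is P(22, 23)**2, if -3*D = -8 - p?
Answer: 6724/9 ≈ 747.11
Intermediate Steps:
D = 16/3 (D = -(-8 - 1*8)/3 = -(-8 - 8)/3 = -1/3*(-16) = 16/3 ≈ 5.3333)
P(L, a) = 16/3 + L (P(L, a) = L + 16/3 = 16/3 + L)
P(22, 23)**2 = (16/3 + 22)**2 = (82/3)**2 = 6724/9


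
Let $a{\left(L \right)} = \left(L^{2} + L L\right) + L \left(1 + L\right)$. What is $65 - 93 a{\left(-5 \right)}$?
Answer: $-6445$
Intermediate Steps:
$a{\left(L \right)} = 2 L^{2} + L \left(1 + L\right)$ ($a{\left(L \right)} = \left(L^{2} + L^{2}\right) + L \left(1 + L\right) = 2 L^{2} + L \left(1 + L\right)$)
$65 - 93 a{\left(-5 \right)} = 65 - 93 \left(- 5 \left(1 + 3 \left(-5\right)\right)\right) = 65 - 93 \left(- 5 \left(1 - 15\right)\right) = 65 - 93 \left(\left(-5\right) \left(-14\right)\right) = 65 - 6510 = -6445$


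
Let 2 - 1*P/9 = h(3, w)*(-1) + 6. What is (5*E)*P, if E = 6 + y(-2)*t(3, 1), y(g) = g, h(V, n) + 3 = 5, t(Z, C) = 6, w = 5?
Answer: 540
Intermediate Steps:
h(V, n) = 2 (h(V, n) = -3 + 5 = 2)
P = -18 (P = 18 - 9*(2*(-1) + 6) = 18 - 9*(-2 + 6) = 18 - 9*4 = 18 - 36 = -18)
E = -6 (E = 6 - 2*6 = 6 - 12 = -6)
(5*E)*P = (5*(-6))*(-18) = -30*(-18) = 540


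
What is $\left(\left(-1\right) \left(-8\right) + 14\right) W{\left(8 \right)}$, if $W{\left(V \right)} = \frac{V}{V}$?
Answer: $22$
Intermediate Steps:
$W{\left(V \right)} = 1$
$\left(\left(-1\right) \left(-8\right) + 14\right) W{\left(8 \right)} = \left(\left(-1\right) \left(-8\right) + 14\right) 1 = \left(8 + 14\right) 1 = 22 \cdot 1 = 22$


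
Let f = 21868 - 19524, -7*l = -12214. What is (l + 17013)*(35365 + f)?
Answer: 707340035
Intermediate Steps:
l = 12214/7 (l = -⅐*(-12214) = 12214/7 ≈ 1744.9)
f = 2344
(l + 17013)*(35365 + f) = (12214/7 + 17013)*(35365 + 2344) = (131305/7)*37709 = 707340035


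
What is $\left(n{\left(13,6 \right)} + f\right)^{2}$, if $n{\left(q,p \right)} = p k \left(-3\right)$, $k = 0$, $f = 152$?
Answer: $23104$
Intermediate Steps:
$n{\left(q,p \right)} = 0$ ($n{\left(q,p \right)} = p 0 \left(-3\right) = 0 \left(-3\right) = 0$)
$\left(n{\left(13,6 \right)} + f\right)^{2} = \left(0 + 152\right)^{2} = 152^{2} = 23104$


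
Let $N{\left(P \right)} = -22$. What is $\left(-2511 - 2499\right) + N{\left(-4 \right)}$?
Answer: $-5032$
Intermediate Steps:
$\left(-2511 - 2499\right) + N{\left(-4 \right)} = \left(-2511 - 2499\right) - 22 = -5010 - 22 = -5032$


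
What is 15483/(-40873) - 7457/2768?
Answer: -347646905/113136464 ≈ -3.0728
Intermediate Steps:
15483/(-40873) - 7457/2768 = 15483*(-1/40873) - 7457*1/2768 = -15483/40873 - 7457/2768 = -347646905/113136464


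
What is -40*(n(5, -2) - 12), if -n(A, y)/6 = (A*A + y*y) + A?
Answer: 8640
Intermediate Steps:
n(A, y) = -6*A - 6*A² - 6*y² (n(A, y) = -6*((A*A + y*y) + A) = -6*((A² + y²) + A) = -6*(A + A² + y²) = -6*A - 6*A² - 6*y²)
-40*(n(5, -2) - 12) = -40*((-6*5 - 6*5² - 6*(-2)²) - 12) = -40*((-30 - 6*25 - 6*4) - 12) = -40*((-30 - 150 - 24) - 12) = -40*(-204 - 12) = -40*(-216) = 8640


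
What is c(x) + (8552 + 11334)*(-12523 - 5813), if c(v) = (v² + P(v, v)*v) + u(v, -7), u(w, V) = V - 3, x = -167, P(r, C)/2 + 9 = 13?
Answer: -364603153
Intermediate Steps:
P(r, C) = 8 (P(r, C) = -18 + 2*13 = -18 + 26 = 8)
u(w, V) = -3 + V
c(v) = -10 + v² + 8*v (c(v) = (v² + 8*v) + (-3 - 7) = (v² + 8*v) - 10 = -10 + v² + 8*v)
c(x) + (8552 + 11334)*(-12523 - 5813) = (-10 + (-167)² + 8*(-167)) + (8552 + 11334)*(-12523 - 5813) = (-10 + 27889 - 1336) + 19886*(-18336) = 26543 - 364629696 = -364603153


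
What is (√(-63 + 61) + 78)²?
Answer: (78 + I*√2)² ≈ 6082.0 + 220.62*I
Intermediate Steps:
(√(-63 + 61) + 78)² = (√(-2) + 78)² = (I*√2 + 78)² = (78 + I*√2)²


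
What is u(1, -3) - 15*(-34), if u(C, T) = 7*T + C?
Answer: 490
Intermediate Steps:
u(C, T) = C + 7*T
u(1, -3) - 15*(-34) = (1 + 7*(-3)) - 15*(-34) = (1 - 21) + 510 = -20 + 510 = 490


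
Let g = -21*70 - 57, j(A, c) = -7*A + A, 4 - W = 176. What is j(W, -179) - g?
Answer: 2559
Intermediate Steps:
W = -172 (W = 4 - 1*176 = 4 - 176 = -172)
j(A, c) = -6*A
g = -1527 (g = -1470 - 57 = -1527)
j(W, -179) - g = -6*(-172) - 1*(-1527) = 1032 + 1527 = 2559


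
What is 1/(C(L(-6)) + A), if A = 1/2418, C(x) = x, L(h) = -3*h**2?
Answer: -2418/261143 ≈ -0.0092593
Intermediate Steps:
A = 1/2418 ≈ 0.00041356
1/(C(L(-6)) + A) = 1/(-3*(-6)**2 + 1/2418) = 1/(-3*36 + 1/2418) = 1/(-108 + 1/2418) = 1/(-261143/2418) = -2418/261143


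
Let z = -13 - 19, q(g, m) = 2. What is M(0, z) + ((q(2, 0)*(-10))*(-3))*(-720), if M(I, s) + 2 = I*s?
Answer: -43202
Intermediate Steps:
z = -32
M(I, s) = -2 + I*s
M(0, z) + ((q(2, 0)*(-10))*(-3))*(-720) = (-2 + 0*(-32)) + ((2*(-10))*(-3))*(-720) = (-2 + 0) - 20*(-3)*(-720) = -2 + 60*(-720) = -2 - 43200 = -43202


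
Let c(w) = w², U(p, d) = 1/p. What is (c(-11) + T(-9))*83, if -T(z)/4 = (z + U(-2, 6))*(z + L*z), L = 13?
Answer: -387361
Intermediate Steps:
T(z) = -56*z*(-½ + z) (T(z) = -4*(z + 1/(-2))*(z + 13*z) = -4*(z - ½)*14*z = -4*(-½ + z)*14*z = -56*z*(-½ + z))
(c(-11) + T(-9))*83 = ((-11)² + 28*(-9)*(1 - 2*(-9)))*83 = (121 + 28*(-9)*(1 + 18))*83 = (121 + 28*(-9)*19)*83 = (121 - 4788)*83 = -4667*83 = -387361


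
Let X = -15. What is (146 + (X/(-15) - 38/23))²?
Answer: 11175649/529 ≈ 21126.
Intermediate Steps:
(146 + (X/(-15) - 38/23))² = (146 + (-15/(-15) - 38/23))² = (146 + (-15*(-1/15) - 38*1/23))² = (146 + (1 - 38/23))² = (146 - 15/23)² = (3343/23)² = 11175649/529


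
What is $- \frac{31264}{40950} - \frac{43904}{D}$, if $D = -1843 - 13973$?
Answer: $\frac{27154112}{13493025} \approx 2.0125$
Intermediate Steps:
$D = -15816$
$- \frac{31264}{40950} - \frac{43904}{D} = - \frac{31264}{40950} - \frac{43904}{-15816} = \left(-31264\right) \frac{1}{40950} - - \frac{5488}{1977} = - \frac{15632}{20475} + \frac{5488}{1977} = \frac{27154112}{13493025}$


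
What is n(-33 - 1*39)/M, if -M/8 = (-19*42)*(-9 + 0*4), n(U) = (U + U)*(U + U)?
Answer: -48/133 ≈ -0.36090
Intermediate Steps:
n(U) = 4*U**2 (n(U) = (2*U)*(2*U) = 4*U**2)
M = -57456 (M = -8*(-19*42)*(-9 + 0*4) = -(-6384)*(-9 + 0) = -(-6384)*(-9) = -8*7182 = -57456)
n(-33 - 1*39)/M = (4*(-33 - 1*39)**2)/(-57456) = (4*(-33 - 39)**2)*(-1/57456) = (4*(-72)**2)*(-1/57456) = (4*5184)*(-1/57456) = 20736*(-1/57456) = -48/133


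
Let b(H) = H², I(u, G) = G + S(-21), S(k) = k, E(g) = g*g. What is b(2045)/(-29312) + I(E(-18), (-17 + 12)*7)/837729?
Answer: -3503405262697/24555512448 ≈ -142.67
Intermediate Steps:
E(g) = g²
I(u, G) = -21 + G (I(u, G) = G - 21 = -21 + G)
b(2045)/(-29312) + I(E(-18), (-17 + 12)*7)/837729 = 2045²/(-29312) + (-21 + (-17 + 12)*7)/837729 = 4182025*(-1/29312) + (-21 - 5*7)*(1/837729) = -4182025/29312 + (-21 - 35)*(1/837729) = -4182025/29312 - 56*1/837729 = -4182025/29312 - 56/837729 = -3503405262697/24555512448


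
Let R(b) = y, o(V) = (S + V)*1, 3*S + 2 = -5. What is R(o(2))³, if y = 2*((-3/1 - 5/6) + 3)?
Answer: -125/27 ≈ -4.6296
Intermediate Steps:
S = -7/3 (S = -⅔ + (⅓)*(-5) = -⅔ - 5/3 = -7/3 ≈ -2.3333)
o(V) = -7/3 + V (o(V) = (-7/3 + V)*1 = -7/3 + V)
y = -5/3 (y = 2*((-3*1 - 5*⅙) + 3) = 2*((-3 - ⅚) + 3) = 2*(-23/6 + 3) = 2*(-⅚) = -5/3 ≈ -1.6667)
R(b) = -5/3
R(o(2))³ = (-5/3)³ = -125/27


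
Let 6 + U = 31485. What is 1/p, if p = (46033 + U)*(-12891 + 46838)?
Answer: 1/2631299864 ≈ 3.8004e-10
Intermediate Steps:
U = 31479 (U = -6 + 31485 = 31479)
p = 2631299864 (p = (46033 + 31479)*(-12891 + 46838) = 77512*33947 = 2631299864)
1/p = 1/2631299864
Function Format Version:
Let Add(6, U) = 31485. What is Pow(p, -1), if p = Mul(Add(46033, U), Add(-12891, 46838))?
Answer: Rational(1, 2631299864) ≈ 3.8004e-10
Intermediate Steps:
U = 31479 (U = Add(-6, 31485) = 31479)
p = 2631299864 (p = Mul(Add(46033, 31479), Add(-12891, 46838)) = Mul(77512, 33947) = 2631299864)
Pow(p, -1) = Pow(2631299864, -1) = Rational(1, 2631299864)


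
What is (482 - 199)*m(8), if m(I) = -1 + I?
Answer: 1981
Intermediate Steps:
(482 - 199)*m(8) = (482 - 199)*(-1 + 8) = 283*7 = 1981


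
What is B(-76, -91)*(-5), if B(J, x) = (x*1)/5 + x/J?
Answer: 6461/76 ≈ 85.013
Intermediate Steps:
B(J, x) = x/5 + x/J (B(J, x) = x*(⅕) + x/J = x/5 + x/J)
B(-76, -91)*(-5) = ((⅕)*(-91) - 91/(-76))*(-5) = (-91/5 - 91*(-1/76))*(-5) = (-91/5 + 91/76)*(-5) = -6461/380*(-5) = 6461/76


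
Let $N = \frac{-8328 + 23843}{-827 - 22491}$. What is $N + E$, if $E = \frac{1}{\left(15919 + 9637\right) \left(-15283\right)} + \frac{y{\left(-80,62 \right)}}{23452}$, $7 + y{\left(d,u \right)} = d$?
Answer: $- \frac{8931570553903059}{13349121730130758} \approx -0.66908$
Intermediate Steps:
$y{\left(d,u \right)} = -7 + d$
$N = - \frac{15515}{23318}$ ($N = \frac{15515}{-23318} = 15515 \left(- \frac{1}{23318}\right) = - \frac{15515}{23318} \approx -0.66537$)
$E = - \frac{2123738608}{572481419081}$ ($E = \frac{1}{\left(15919 + 9637\right) \left(-15283\right)} + \frac{-7 - 80}{23452} = \frac{1}{25556} \left(- \frac{1}{15283}\right) - \frac{87}{23452} = - \frac{1}{390572348} - \frac{87}{23452} = - \frac{2123738608}{572481419081} \approx -0.0037097$)
$N + E = - \frac{15515}{23318} - \frac{2123738608}{572481419081} = - \frac{8931570553903059}{13349121730130758}$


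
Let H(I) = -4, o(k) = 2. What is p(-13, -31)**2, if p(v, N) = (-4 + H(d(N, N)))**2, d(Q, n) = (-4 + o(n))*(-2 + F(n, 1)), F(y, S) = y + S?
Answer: 4096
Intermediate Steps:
F(y, S) = S + y
d(Q, n) = 2 - 2*n (d(Q, n) = (-4 + 2)*(-2 + (1 + n)) = -2*(-1 + n) = 2 - 2*n)
p(v, N) = 64 (p(v, N) = (-4 - 4)**2 = (-8)**2 = 64)
p(-13, -31)**2 = 64**2 = 4096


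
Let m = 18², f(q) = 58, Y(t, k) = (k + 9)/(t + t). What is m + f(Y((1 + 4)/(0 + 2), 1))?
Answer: 382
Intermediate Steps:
Y(t, k) = (9 + k)/(2*t) (Y(t, k) = (9 + k)/((2*t)) = (9 + k)*(1/(2*t)) = (9 + k)/(2*t))
m = 324
m + f(Y((1 + 4)/(0 + 2), 1)) = 324 + 58 = 382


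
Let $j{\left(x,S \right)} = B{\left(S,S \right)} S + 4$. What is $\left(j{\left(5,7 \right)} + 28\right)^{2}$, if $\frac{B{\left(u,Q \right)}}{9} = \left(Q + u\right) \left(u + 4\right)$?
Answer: $94750756$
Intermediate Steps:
$B{\left(u,Q \right)} = 9 \left(4 + u\right) \left(Q + u\right)$ ($B{\left(u,Q \right)} = 9 \left(Q + u\right) \left(u + 4\right) = 9 \left(Q + u\right) \left(4 + u\right) = 9 \left(4 + u\right) \left(Q + u\right)$)
$j{\left(x,S \right)} = 4 + S \left(18 S^{2} + 72 S\right)$ ($j{\left(x,S \right)} = \left(9 S^{2} + 36 S + 36 S + 9 S S\right) S + 4 = \left(9 S^{2} + 36 S + 36 S + 9 S^{2}\right) S + 4 = \left(18 S^{2} + 72 S\right) S + 4 = S \left(18 S^{2} + 72 S\right) + 4 = 4 + S \left(18 S^{2} + 72 S\right)$)
$\left(j{\left(5,7 \right)} + 28\right)^{2} = \left(\left(4 + 18 \cdot 7^{2} \left(4 + 7\right)\right) + 28\right)^{2} = \left(\left(4 + 18 \cdot 49 \cdot 11\right) + 28\right)^{2} = \left(\left(4 + 9702\right) + 28\right)^{2} = \left(9706 + 28\right)^{2} = 9734^{2} = 94750756$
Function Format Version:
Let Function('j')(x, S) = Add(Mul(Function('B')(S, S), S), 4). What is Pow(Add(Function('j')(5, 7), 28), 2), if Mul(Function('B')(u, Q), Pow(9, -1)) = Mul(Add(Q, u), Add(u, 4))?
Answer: 94750756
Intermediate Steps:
Function('B')(u, Q) = Mul(9, Add(4, u), Add(Q, u)) (Function('B')(u, Q) = Mul(9, Mul(Add(Q, u), Add(u, 4))) = Mul(9, Mul(Add(Q, u), Add(4, u))) = Mul(9, Mul(Add(4, u), Add(Q, u))) = Mul(9, Add(4, u), Add(Q, u)))
Function('j')(x, S) = Add(4, Mul(S, Add(Mul(18, Pow(S, 2)), Mul(72, S)))) (Function('j')(x, S) = Add(Mul(Add(Mul(9, Pow(S, 2)), Mul(36, S), Mul(36, S), Mul(9, S, S)), S), 4) = Add(Mul(Add(Mul(9, Pow(S, 2)), Mul(36, S), Mul(36, S), Mul(9, Pow(S, 2))), S), 4) = Add(Mul(Add(Mul(18, Pow(S, 2)), Mul(72, S)), S), 4) = Add(Mul(S, Add(Mul(18, Pow(S, 2)), Mul(72, S))), 4) = Add(4, Mul(S, Add(Mul(18, Pow(S, 2)), Mul(72, S)))))
Pow(Add(Function('j')(5, 7), 28), 2) = Pow(Add(Add(4, Mul(18, Pow(7, 2), Add(4, 7))), 28), 2) = Pow(Add(Add(4, Mul(18, 49, 11)), 28), 2) = Pow(Add(Add(4, 9702), 28), 2) = Pow(Add(9706, 28), 2) = Pow(9734, 2) = 94750756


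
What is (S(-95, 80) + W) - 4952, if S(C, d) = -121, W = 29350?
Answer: 24277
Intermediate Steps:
(S(-95, 80) + W) - 4952 = (-121 + 29350) - 4952 = 29229 - 4952 = 24277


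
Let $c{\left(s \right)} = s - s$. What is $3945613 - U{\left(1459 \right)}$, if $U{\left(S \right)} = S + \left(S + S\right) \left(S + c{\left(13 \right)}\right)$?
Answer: $-313208$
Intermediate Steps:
$c{\left(s \right)} = 0$
$U{\left(S \right)} = S + 2 S^{2}$ ($U{\left(S \right)} = S + \left(S + S\right) \left(S + 0\right) = S + 2 S S = S + 2 S^{2}$)
$3945613 - U{\left(1459 \right)} = 3945613 - 1459 \left(1 + 2 \cdot 1459\right) = 3945613 - 1459 \left(1 + 2918\right) = 3945613 - 1459 \cdot 2919 = 3945613 - 4258821 = -313208$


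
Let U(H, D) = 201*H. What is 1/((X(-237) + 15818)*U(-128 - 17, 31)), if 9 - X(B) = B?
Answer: -1/468185280 ≈ -2.1359e-9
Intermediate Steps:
X(B) = 9 - B
1/((X(-237) + 15818)*U(-128 - 17, 31)) = 1/(((9 - 1*(-237)) + 15818)*((201*(-128 - 17)))) = 1/(((9 + 237) + 15818)*((201*(-145)))) = 1/((246 + 15818)*(-29145)) = -1/29145/16064 = (1/16064)*(-1/29145) = -1/468185280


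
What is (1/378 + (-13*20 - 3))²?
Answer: 9882944569/142884 ≈ 69168.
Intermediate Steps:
(1/378 + (-13*20 - 3))² = (1/378 + (-260 - 3))² = (1/378 - 263)² = (-99413/378)² = 9882944569/142884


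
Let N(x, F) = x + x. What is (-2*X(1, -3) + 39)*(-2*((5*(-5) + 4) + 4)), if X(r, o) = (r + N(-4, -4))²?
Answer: -2006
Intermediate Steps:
N(x, F) = 2*x
X(r, o) = (-8 + r)² (X(r, o) = (r + 2*(-4))² = (r - 8)² = (-8 + r)²)
(-2*X(1, -3) + 39)*(-2*((5*(-5) + 4) + 4)) = (-2*(-8 + 1)² + 39)*(-2*((5*(-5) + 4) + 4)) = (-2*(-7)² + 39)*(-2*((-25 + 4) + 4)) = (-2*49 + 39)*(-2*(-21 + 4)) = (-98 + 39)*(-2*(-17)) = -59*34 = -2006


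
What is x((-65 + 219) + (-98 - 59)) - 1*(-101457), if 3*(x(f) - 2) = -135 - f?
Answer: 101415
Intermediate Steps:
x(f) = -43 - f/3 (x(f) = 2 + (-135 - f)/3 = 2 + (-45 - f/3) = -43 - f/3)
x((-65 + 219) + (-98 - 59)) - 1*(-101457) = (-43 - ((-65 + 219) + (-98 - 59))/3) - 1*(-101457) = (-43 - (154 - 157)/3) + 101457 = (-43 - ⅓*(-3)) + 101457 = (-43 + 1) + 101457 = -42 + 101457 = 101415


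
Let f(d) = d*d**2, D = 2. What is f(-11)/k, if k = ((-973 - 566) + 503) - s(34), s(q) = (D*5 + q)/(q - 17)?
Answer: 22627/17656 ≈ 1.2815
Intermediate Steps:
f(d) = d**3
s(q) = (10 + q)/(-17 + q) (s(q) = (2*5 + q)/(q - 17) = (10 + q)/(-17 + q))
k = -17656/17 (k = ((-973 - 566) + 503) - (10 + 34)/(-17 + 34) = (-1539 + 503) - 44/17 = -1036 - 44/17 = -17656/17 ≈ -1038.6)
f(-11)/k = (-11)**3/(-17656/17) = -1331*(-17/17656) = 22627/17656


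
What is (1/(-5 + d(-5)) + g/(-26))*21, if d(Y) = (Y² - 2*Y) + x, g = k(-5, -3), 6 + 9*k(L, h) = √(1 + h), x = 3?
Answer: 168/143 - 7*I*√2/78 ≈ 1.1748 - 0.12692*I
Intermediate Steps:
k(L, h) = -⅔ + √(1 + h)/9
g = -⅔ + I*√2/9 (g = -⅔ + √(1 - 3)/9 = -⅔ + √(-2)/9 = -⅔ + (I*√2)/9 = -⅔ + I*√2/9 ≈ -0.66667 + 0.15713*I)
d(Y) = 3 + Y² - 2*Y (d(Y) = (Y² - 2*Y) + 3 = 3 + Y² - 2*Y)
(1/(-5 + d(-5)) + g/(-26))*21 = (1/(-5 + (3 + (-5)² - 2*(-5))) + (-⅔ + I*√2/9)/(-26))*21 = (1/(-5 + (3 + 25 + 10)) + (-⅔ + I*√2/9)*(-1/26))*21 = (1/(-5 + 38) + (1/39 - I*√2/234))*21 = (1/33 + (1/39 - I*√2/234))*21 = (8/143 - I*√2/234)*21 = 168/143 - 7*I*√2/78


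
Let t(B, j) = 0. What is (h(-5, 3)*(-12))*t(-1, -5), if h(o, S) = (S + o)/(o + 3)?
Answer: 0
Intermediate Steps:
h(o, S) = (S + o)/(3 + o)
(h(-5, 3)*(-12))*t(-1, -5) = (((3 - 5)/(3 - 5))*(-12))*0 = ((-2/(-2))*(-12))*0 = (-½*(-2)*(-12))*0 = (1*(-12))*0 = -12*0 = 0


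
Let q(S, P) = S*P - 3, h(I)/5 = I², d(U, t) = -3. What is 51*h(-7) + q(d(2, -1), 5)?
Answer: 12477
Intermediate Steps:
h(I) = 5*I²
q(S, P) = -3 + P*S (q(S, P) = P*S - 3 = -3 + P*S)
51*h(-7) + q(d(2, -1), 5) = 51*(5*(-7)²) + (-3 + 5*(-3)) = 51*(5*49) + (-3 - 15) = 51*245 - 18 = 12495 - 18 = 12477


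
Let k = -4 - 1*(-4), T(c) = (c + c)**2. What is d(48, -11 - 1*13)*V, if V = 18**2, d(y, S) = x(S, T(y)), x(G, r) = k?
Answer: 0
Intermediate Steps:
T(c) = 4*c**2 (T(c) = (2*c)**2 = 4*c**2)
k = 0 (k = -4 + 4 = 0)
x(G, r) = 0
d(y, S) = 0
V = 324
d(48, -11 - 1*13)*V = 0*324 = 0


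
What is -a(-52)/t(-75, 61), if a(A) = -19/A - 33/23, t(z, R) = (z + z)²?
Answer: 1279/26910000 ≈ 4.7529e-5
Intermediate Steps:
t(z, R) = 4*z² (t(z, R) = (2*z)² = 4*z²)
a(A) = -33/23 - 19/A (a(A) = -19/A - 33*1/23 = -19/A - 33/23 = -33/23 - 19/A)
-a(-52)/t(-75, 61) = -(-33/23 - 19/(-52))/(4*(-75)²) = -(-33/23 - 19*(-1/52))/(4*5625) = -(-33/23 + 19/52)/22500 = -(-1279)/(1196*22500) = -1*(-1279/26910000) = 1279/26910000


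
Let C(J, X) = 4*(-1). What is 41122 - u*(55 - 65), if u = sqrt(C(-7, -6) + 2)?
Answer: 41122 + 10*I*sqrt(2) ≈ 41122.0 + 14.142*I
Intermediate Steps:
C(J, X) = -4
u = I*sqrt(2) (u = sqrt(-4 + 2) = sqrt(-2) = I*sqrt(2) ≈ 1.4142*I)
41122 - u*(55 - 65) = 41122 - I*sqrt(2)*(55 - 65) = 41122 - I*sqrt(2)*(-10) = 41122 - (-10)*I*sqrt(2) = 41122 + 10*I*sqrt(2)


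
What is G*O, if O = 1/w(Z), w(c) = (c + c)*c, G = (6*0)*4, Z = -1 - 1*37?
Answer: 0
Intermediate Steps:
Z = -38 (Z = -1 - 37 = -38)
G = 0 (G = 0*4 = 0)
w(c) = 2*c² (w(c) = (2*c)*c = 2*c²)
O = 1/2888 (O = 1/(2*(-38)²) = 1/(2*1444) = 1/2888 ≈ 0.00034626)
G*O = 0*(1/2888) = 0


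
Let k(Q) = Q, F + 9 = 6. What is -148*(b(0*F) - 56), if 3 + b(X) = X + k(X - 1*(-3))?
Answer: 8288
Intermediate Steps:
F = -3 (F = -9 + 6 = -3)
b(X) = 2*X (b(X) = -3 + (X + (X - 1*(-3))) = -3 + (X + (X + 3)) = -3 + (X + (3 + X)) = -3 + (3 + 2*X) = 2*X)
-148*(b(0*F) - 56) = -148*(2*(0*(-3)) - 56) = -148*(2*0 - 56) = -148*(0 - 56) = -148*(-56) = 8288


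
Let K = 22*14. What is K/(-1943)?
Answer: -308/1943 ≈ -0.15852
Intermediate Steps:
K = 308
K/(-1943) = 308/(-1943) = 308*(-1/1943) = -308/1943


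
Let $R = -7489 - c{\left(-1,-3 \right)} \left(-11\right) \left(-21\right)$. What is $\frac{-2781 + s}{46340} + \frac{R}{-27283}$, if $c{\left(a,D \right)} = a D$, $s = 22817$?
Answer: $\frac{231449017}{316073555} \approx 0.73226$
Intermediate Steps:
$c{\left(a,D \right)} = D a$
$R = -8182$ ($R = -7489 - \left(-3\right) \left(-1\right) \left(-11\right) \left(-21\right) = -7489 - 3 \left(-11\right) \left(-21\right) = -7489 - \left(-33\right) \left(-21\right) = -7489 - 693 = -8182$)
$\frac{-2781 + s}{46340} + \frac{R}{-27283} = \frac{-2781 + 22817}{46340} - \frac{8182}{-27283} = 20036 \cdot \frac{1}{46340} - - \frac{8182}{27283} = \frac{5009}{11585} + \frac{8182}{27283} = \frac{231449017}{316073555}$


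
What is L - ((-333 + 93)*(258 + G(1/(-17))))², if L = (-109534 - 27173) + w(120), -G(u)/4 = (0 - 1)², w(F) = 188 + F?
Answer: -3716257999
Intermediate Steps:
G(u) = -4 (G(u) = -4*(0 - 1)² = -4*(-1)² = -4*1 = -4)
L = -136399 (L = (-109534 - 27173) + (188 + 120) = -136707 + 308 = -136399)
L - ((-333 + 93)*(258 + G(1/(-17))))² = -136399 - ((-333 + 93)*(258 - 4))² = -136399 - (-240*254)² = -136399 - 1*(-60960)² = -136399 - 1*3716121600 = -136399 - 3716121600 = -3716257999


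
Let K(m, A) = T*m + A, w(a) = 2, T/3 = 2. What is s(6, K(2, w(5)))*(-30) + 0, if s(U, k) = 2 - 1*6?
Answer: 120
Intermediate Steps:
T = 6 (T = 3*2 = 6)
K(m, A) = A + 6*m (K(m, A) = 6*m + A = A + 6*m)
s(U, k) = -4 (s(U, k) = 2 - 6 = -4)
s(6, K(2, w(5)))*(-30) + 0 = -4*(-30) + 0 = 120 + 0 = 120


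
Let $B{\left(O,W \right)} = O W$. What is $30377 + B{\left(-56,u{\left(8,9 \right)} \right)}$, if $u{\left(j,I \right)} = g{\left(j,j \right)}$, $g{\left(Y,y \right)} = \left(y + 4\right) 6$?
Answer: $26345$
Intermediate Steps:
$g{\left(Y,y \right)} = 24 + 6 y$ ($g{\left(Y,y \right)} = \left(4 + y\right) 6 = 24 + 6 y$)
$u{\left(j,I \right)} = 24 + 6 j$
$30377 + B{\left(-56,u{\left(8,9 \right)} \right)} = 30377 - 56 \left(24 + 6 \cdot 8\right) = 30377 - 56 \left(24 + 48\right) = 30377 - 4032 = 26345$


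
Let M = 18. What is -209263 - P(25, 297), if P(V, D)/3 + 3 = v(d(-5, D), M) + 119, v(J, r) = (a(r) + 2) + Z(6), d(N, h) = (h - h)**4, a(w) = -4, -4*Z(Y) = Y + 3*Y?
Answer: -209587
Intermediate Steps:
Z(Y) = -Y (Z(Y) = -(Y + 3*Y)/4 = -Y)
d(N, h) = 0 (d(N, h) = 0**4 = 0)
v(J, r) = -8 (v(J, r) = (-4 + 2) - 1*6 = -2 - 6 = -8)
P(V, D) = 324 (P(V, D) = -9 + 3*(-8 + 119) = -9 + 3*111 = -9 + 333 = 324)
-209263 - P(25, 297) = -209263 - 1*324 = -209263 - 324 = -209587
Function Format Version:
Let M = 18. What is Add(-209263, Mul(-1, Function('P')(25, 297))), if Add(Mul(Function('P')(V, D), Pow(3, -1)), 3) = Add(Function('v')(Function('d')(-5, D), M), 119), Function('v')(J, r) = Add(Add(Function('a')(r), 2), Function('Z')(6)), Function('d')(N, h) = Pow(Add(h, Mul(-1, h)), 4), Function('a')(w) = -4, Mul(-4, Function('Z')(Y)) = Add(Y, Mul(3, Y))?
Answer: -209587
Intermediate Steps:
Function('Z')(Y) = Mul(-1, Y) (Function('Z')(Y) = Mul(Rational(-1, 4), Add(Y, Mul(3, Y))) = Mul(Rational(-1, 4), Mul(4, Y)) = Mul(-1, Y))
Function('d')(N, h) = 0 (Function('d')(N, h) = Pow(0, 4) = 0)
Function('v')(J, r) = -8 (Function('v')(J, r) = Add(Add(-4, 2), Mul(-1, 6)) = Add(-2, -6) = -8)
Function('P')(V, D) = 324 (Function('P')(V, D) = Add(-9, Mul(3, Add(-8, 119))) = Add(-9, Mul(3, 111)) = Add(-9, 333) = 324)
Add(-209263, Mul(-1, Function('P')(25, 297))) = Add(-209263, Mul(-1, 324)) = Add(-209263, -324) = -209587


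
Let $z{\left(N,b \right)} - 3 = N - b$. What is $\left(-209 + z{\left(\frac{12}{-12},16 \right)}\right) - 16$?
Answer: $-239$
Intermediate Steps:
$z{\left(N,b \right)} = 3 + N - b$ ($z{\left(N,b \right)} = 3 + \left(N - b\right) = 3 + N - b$)
$\left(-209 + z{\left(\frac{12}{-12},16 \right)}\right) - 16 = \left(-209 + \left(3 + \frac{12}{-12} - 16\right)\right) - 16 = \left(-209 + \left(3 + 12 \left(- \frac{1}{12}\right) - 16\right)\right) - 16 = \left(-209 - 14\right) - 16 = -223 - 16 = -239$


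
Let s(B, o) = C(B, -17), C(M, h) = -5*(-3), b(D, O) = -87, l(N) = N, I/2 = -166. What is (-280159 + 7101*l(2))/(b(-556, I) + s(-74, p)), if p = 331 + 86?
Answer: 265957/72 ≈ 3693.8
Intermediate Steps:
I = -332 (I = 2*(-166) = -332)
C(M, h) = 15
p = 417
s(B, o) = 15
(-280159 + 7101*l(2))/(b(-556, I) + s(-74, p)) = (-280159 + 7101*2)/(-87 + 15) = (-280159 + 14202)/(-72) = -265957*(-1/72) = 265957/72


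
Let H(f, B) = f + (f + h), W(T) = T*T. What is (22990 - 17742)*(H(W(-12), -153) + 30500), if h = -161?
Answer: 160730496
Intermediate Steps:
W(T) = T²
H(f, B) = -161 + 2*f (H(f, B) = f + (f - 161) = f + (-161 + f) = -161 + 2*f)
(22990 - 17742)*(H(W(-12), -153) + 30500) = (22990 - 17742)*((-161 + 2*(-12)²) + 30500) = 5248*((-161 + 2*144) + 30500) = 5248*((-161 + 288) + 30500) = 5248*(127 + 30500) = 5248*30627 = 160730496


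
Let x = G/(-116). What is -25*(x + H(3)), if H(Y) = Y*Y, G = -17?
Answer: -26525/116 ≈ -228.66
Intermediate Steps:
H(Y) = Y²
x = 17/116 (x = -17/(-116) = -17*(-1/116) = 17/116 ≈ 0.14655)
-25*(x + H(3)) = -25*(17/116 + 3²) = -25*(17/116 + 9) = -25*1061/116 = -26525/116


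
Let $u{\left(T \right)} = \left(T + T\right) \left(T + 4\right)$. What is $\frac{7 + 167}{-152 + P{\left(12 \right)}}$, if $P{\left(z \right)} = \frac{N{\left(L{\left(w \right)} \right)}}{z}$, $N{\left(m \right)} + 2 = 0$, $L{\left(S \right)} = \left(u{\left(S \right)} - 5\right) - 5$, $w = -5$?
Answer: $- \frac{1044}{913} \approx -1.1435$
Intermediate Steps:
$u{\left(T \right)} = 2 T \left(4 + T\right)$
$L{\left(S \right)} = -10 + 2 S \left(4 + S\right)$ ($L{\left(S \right)} = \left(2 S \left(4 + S\right) - 5\right) - 5 = \left(-5 + 2 S \left(4 + S\right)\right) - 5 = -10 + 2 S \left(4 + S\right)$)
$N{\left(m \right)} = -2$ ($N{\left(m \right)} = -2 + 0 = -2$)
$P{\left(z \right)} = - \frac{2}{z}$
$\frac{7 + 167}{-152 + P{\left(12 \right)}} = \frac{7 + 167}{-152 - \frac{2}{12}} = \frac{174}{-152 - \frac{1}{6}} = \frac{174}{- \frac{913}{6}} = 174 \left(- \frac{6}{913}\right) = - \frac{1044}{913}$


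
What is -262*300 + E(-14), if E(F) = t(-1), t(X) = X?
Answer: -78601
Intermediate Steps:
E(F) = -1
-262*300 + E(-14) = -262*300 - 1 = -78600 - 1 = -78601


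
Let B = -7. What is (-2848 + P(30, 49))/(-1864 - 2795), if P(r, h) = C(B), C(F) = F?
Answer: 2855/4659 ≈ 0.61279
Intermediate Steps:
P(r, h) = -7
(-2848 + P(30, 49))/(-1864 - 2795) = (-2848 - 7)/(-1864 - 2795) = -2855/(-4659) = -2855*(-1/4659) = 2855/4659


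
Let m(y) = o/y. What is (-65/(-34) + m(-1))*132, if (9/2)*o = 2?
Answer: 9878/51 ≈ 193.69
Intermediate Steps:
o = 4/9 (o = (2/9)*2 = 4/9 ≈ 0.44444)
m(y) = 4/(9*y)
(-65/(-34) + m(-1))*132 = (-65/(-34) + (4/9)/(-1))*132 = (-65*(-1/34) + (4/9)*(-1))*132 = (65/34 - 4/9)*132 = (449/306)*132 = 9878/51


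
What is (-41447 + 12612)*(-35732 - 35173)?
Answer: 2044545675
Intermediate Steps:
(-41447 + 12612)*(-35732 - 35173) = -28835*(-70905) = 2044545675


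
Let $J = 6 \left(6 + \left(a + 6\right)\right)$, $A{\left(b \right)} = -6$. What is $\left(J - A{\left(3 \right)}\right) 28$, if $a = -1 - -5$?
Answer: $2856$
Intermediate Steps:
$a = 4$ ($a = -1 + 5 = 4$)
$J = 96$ ($J = 6 \left(6 + \left(4 + 6\right)\right) = 6 \left(6 + 10\right) = 6 \cdot 16 = 96$)
$\left(J - A{\left(3 \right)}\right) 28 = \left(96 - -6\right) 28 = \left(96 + 6\right) 28 = 102 \cdot 28 = 2856$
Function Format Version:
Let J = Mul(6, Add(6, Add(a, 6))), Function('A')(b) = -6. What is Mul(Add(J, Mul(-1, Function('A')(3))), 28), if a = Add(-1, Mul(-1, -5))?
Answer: 2856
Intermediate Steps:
a = 4 (a = Add(-1, 5) = 4)
J = 96 (J = Mul(6, Add(6, Add(4, 6))) = Mul(6, Add(6, 10)) = Mul(6, 16) = 96)
Mul(Add(J, Mul(-1, Function('A')(3))), 28) = Mul(Add(96, Mul(-1, -6)), 28) = Mul(Add(96, 6), 28) = Mul(102, 28) = 2856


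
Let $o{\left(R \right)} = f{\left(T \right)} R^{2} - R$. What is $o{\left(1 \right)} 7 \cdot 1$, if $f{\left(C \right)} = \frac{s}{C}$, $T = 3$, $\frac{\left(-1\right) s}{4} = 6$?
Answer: $-63$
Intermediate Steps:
$s = -24$ ($s = \left(-4\right) 6 = -24$)
$f{\left(C \right)} = - \frac{24}{C}$
$o{\left(R \right)} = - R - 8 R^{2}$ ($o{\left(R \right)} = - \frac{24}{3} R^{2} - R = \left(-24\right) \frac{1}{3} R^{2} - R = - 8 R^{2} - R = - R - 8 R^{2}$)
$o{\left(1 \right)} 7 \cdot 1 = 1 \left(-1 - 8\right) 7 \cdot 1 = 1 \left(-9\right) 7 \cdot 1 = \left(-9\right) 7 \cdot 1 = \left(-63\right) 1 = -63$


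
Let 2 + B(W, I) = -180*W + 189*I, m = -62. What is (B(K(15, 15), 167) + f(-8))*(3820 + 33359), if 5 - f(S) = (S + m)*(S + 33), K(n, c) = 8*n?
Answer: 435589164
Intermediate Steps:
B(W, I) = -2 - 180*W + 189*I (B(W, I) = -2 + (-180*W + 189*I) = -2 - 180*W + 189*I)
f(S) = 5 - (-62 + S)*(33 + S) (f(S) = 5 - (S - 62)*(S + 33) = 5 - (-62 + S)*(33 + S))
(B(K(15, 15), 167) + f(-8))*(3820 + 33359) = ((-2 - 1440*15 + 189*167) + (2051 - 1*(-8)² + 29*(-8)))*(3820 + 33359) = ((-2 - 180*120 + 31563) + (2051 - 1*64 - 232))*37179 = ((-2 - 21600 + 31563) + (2051 - 64 - 232))*37179 = (9961 + 1755)*37179 = 11716*37179 = 435589164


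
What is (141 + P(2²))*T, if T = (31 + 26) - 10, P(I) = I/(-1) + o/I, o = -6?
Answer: 12737/2 ≈ 6368.5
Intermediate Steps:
P(I) = -I - 6/I (P(I) = I/(-1) - 6/I = I*(-1) - 6/I = -I - 6/I)
T = 47 (T = 57 - 10 = 47)
(141 + P(2²))*T = (141 + (-1*2² - 6/(2²)))*47 = (141 + (-1*4 - 6/4))*47 = (141 + (-4 - 6*¼))*47 = (141 + (-4 - 3/2))*47 = (141 - 11/2)*47 = (271/2)*47 = 12737/2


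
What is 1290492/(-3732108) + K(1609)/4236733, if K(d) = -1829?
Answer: -456191339014/1317662093597 ≈ -0.34621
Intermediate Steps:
1290492/(-3732108) + K(1609)/4236733 = 1290492/(-3732108) - 1829/4236733 = 1290492*(-1/3732108) - 1829*1/4236733 = -107541/311009 - 1829/4236733 = -456191339014/1317662093597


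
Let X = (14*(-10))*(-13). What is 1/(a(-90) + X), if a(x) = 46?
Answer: 1/1866 ≈ 0.00053591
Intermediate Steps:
X = 1820 (X = -140*(-13) = 1820)
1/(a(-90) + X) = 1/(46 + 1820) = 1/1866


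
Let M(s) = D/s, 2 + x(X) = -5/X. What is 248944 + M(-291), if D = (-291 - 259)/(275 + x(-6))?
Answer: 39674455324/159371 ≈ 2.4894e+5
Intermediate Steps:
x(X) = -2 - 5/X
D = -3300/1643 (D = (-291 - 259)/(275 + (-2 - 5/(-6))) = -550/(275 + (-2 - 5*(-⅙))) = -550/(275 + (-2 + ⅚)) = -550/(275 - 7/6) = -550/1643/6 = -550*6/1643 = -3300/1643 ≈ -2.0085)
M(s) = -3300/(1643*s)
248944 + M(-291) = 248944 - 3300/1643/(-291) = 248944 - 3300/1643*(-1/291) = 248944 + 1100/159371 = 39674455324/159371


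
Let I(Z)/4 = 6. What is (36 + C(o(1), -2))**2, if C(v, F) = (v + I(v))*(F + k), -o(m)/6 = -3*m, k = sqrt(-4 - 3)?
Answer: -10044 - 4032*I*sqrt(7) ≈ -10044.0 - 10668.0*I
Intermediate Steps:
I(Z) = 24 (I(Z) = 4*6 = 24)
k = I*sqrt(7) (k = sqrt(-7) = I*sqrt(7) ≈ 2.6458*I)
o(m) = 18*m (o(m) = -(-18)*m = 18*m)
C(v, F) = (24 + v)*(F + I*sqrt(7)) (C(v, F) = (v + 24)*(F + I*sqrt(7)) = (24 + v)*(F + I*sqrt(7)))
(36 + C(o(1), -2))**2 = (36 + (24*(-2) - 36 + 24*I*sqrt(7) + I*(18*1)*sqrt(7)))**2 = (36 + (-48 - 2*18 + 24*I*sqrt(7) + I*18*sqrt(7)))**2 = (36 + (-48 - 36 + 24*I*sqrt(7) + 18*I*sqrt(7)))**2 = (36 + (-84 + 42*I*sqrt(7)))**2 = (-48 + 42*I*sqrt(7))**2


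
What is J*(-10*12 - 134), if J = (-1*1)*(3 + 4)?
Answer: 1778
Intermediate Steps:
J = -7 (J = -1*7 = -7)
J*(-10*12 - 134) = -7*(-10*12 - 134) = -7*(-120 - 134) = -7*(-254) = 1778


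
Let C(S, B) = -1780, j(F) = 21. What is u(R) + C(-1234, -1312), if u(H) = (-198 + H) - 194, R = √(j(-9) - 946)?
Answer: -2172 + 5*I*√37 ≈ -2172.0 + 30.414*I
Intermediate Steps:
R = 5*I*√37 (R = √(21 - 946) = √(-925) = 5*I*√37 ≈ 30.414*I)
u(H) = -392 + H
u(R) + C(-1234, -1312) = (-392 + 5*I*√37) - 1780 = -2172 + 5*I*√37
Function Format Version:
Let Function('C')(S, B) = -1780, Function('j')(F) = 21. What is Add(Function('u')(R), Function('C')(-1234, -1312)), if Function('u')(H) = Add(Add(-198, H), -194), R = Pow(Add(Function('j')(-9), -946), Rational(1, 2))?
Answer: Add(-2172, Mul(5, I, Pow(37, Rational(1, 2)))) ≈ Add(-2172.0, Mul(30.414, I))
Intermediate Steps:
R = Mul(5, I, Pow(37, Rational(1, 2))) (R = Pow(Add(21, -946), Rational(1, 2)) = Pow(-925, Rational(1, 2)) = Mul(5, I, Pow(37, Rational(1, 2))) ≈ Mul(30.414, I))
Function('u')(H) = Add(-392, H)
Add(Function('u')(R), Function('C')(-1234, -1312)) = Add(Add(-392, Mul(5, I, Pow(37, Rational(1, 2)))), -1780) = Add(-2172, Mul(5, I, Pow(37, Rational(1, 2))))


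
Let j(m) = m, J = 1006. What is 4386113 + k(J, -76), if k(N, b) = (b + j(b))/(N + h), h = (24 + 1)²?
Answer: 7153750151/1631 ≈ 4.3861e+6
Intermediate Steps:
h = 625 (h = 25² = 625)
k(N, b) = 2*b/(625 + N) (k(N, b) = (b + b)/(N + 625) = (2*b)/(625 + N) = 2*b/(625 + N))
4386113 + k(J, -76) = 4386113 + 2*(-76)/(625 + 1006) = 4386113 + 2*(-76)/1631 = 4386113 + 2*(-76)*(1/1631) = 4386113 - 152/1631 = 7153750151/1631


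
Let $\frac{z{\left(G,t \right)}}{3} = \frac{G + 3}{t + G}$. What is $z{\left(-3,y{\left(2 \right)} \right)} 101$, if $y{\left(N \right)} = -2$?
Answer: $0$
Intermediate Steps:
$z{\left(G,t \right)} = \frac{3 \left(3 + G\right)}{G + t}$ ($z{\left(G,t \right)} = 3 \frac{G + 3}{t + G} = 3 \frac{3 + G}{G + t} = \frac{3 \left(3 + G\right)}{G + t}$)
$z{\left(-3,y{\left(2 \right)} \right)} 101 = \frac{3 \left(3 - 3\right)}{-3 - 2} \cdot 101 = 3 \frac{1}{-5} \cdot 0 \cdot 101 = 3 \left(- \frac{1}{5}\right) 0 \cdot 101 = 0 \cdot 101 = 0$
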